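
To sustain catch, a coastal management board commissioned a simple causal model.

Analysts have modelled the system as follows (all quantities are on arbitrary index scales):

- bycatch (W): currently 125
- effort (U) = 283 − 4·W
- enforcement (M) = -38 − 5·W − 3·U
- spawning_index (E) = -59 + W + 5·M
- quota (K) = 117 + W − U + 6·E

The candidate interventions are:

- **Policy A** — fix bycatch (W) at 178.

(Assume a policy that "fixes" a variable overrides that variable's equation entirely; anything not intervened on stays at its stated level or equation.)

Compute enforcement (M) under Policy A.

359

Policy A (W := 178):
  W = 178
  U = 283 − 4·178 = -429
  M = -38 − 5·178 − 3·(-429) = 359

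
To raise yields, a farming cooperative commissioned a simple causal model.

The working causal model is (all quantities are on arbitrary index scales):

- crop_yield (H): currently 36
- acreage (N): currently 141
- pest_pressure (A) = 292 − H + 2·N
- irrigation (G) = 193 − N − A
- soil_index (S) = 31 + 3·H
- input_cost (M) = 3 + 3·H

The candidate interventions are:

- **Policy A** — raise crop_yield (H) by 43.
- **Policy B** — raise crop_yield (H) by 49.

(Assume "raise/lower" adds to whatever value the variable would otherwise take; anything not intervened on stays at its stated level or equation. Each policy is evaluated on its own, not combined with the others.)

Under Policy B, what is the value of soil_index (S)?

Policy B (H + 49):
  H = 36 + 49 = 85
  S = 31 + 3·85 = 286

286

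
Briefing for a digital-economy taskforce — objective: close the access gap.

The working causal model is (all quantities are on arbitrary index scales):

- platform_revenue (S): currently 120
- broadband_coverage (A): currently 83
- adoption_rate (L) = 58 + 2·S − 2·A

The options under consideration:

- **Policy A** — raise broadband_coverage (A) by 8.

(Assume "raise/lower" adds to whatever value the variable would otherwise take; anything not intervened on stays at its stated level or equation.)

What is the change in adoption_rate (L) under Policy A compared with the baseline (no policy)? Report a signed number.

-16

Baseline:
  S = 120
  A = 83
  L = 58 + 2·120 − 2·83 = 132
Policy A (A + 8):
  S = 120
  A = 83 + 8 = 91
  L = 58 + 2·120 − 2·91 = 116
Change in L: 116 − 132 = -16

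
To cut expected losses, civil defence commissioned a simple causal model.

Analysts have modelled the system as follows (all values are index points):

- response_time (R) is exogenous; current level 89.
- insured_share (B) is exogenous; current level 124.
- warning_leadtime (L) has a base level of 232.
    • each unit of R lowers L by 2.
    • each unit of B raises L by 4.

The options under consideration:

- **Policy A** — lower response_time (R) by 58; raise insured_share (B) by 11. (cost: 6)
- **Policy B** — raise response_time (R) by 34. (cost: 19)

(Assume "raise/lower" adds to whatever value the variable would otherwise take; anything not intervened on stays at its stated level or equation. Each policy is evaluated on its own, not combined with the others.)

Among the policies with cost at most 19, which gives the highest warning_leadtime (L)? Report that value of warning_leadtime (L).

Policy A (R − 58, B + 11):
  R = 89 − 58 = 31
  B = 124 + 11 = 135
  L = 232 − 2·31 + 4·135 = 710
Policy B (R + 34):
  R = 89 + 34 = 123
  B = 124
  L = 232 − 2·123 + 4·124 = 482
Comparing — Policy A: L=710, Policy B: L=482. Highest is 710 (Policy A).

710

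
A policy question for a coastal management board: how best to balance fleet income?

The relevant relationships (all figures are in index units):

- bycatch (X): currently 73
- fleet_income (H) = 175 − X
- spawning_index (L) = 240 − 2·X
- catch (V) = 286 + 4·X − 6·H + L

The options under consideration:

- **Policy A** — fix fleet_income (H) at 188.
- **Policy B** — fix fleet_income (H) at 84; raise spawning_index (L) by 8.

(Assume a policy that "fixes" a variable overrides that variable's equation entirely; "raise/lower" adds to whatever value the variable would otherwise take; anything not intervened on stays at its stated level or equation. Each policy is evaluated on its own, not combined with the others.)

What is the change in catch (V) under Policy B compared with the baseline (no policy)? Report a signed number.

Baseline:
  X = 73
  H = 175 − 73 = 102
  L = 240 − 2·73 = 94
  V = 286 + 4·73 − 6·102 + 94 = 60
Policy B (H := 84, L + 8):
  X = 73
  H = 84
  L = 240 − 2·73 (+8 from intervention) = 102
  V = 286 + 4·73 − 6·84 + 102 = 176
Change in V: 176 − 60 = 116

116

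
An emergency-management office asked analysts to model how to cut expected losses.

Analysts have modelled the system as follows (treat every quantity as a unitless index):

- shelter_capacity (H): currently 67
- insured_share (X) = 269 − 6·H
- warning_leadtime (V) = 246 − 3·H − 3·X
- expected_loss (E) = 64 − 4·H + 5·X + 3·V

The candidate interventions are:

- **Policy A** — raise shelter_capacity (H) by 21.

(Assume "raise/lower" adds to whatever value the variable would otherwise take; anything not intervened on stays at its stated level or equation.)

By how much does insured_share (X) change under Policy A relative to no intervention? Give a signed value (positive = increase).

Baseline:
  H = 67
  X = 269 − 6·67 = -133
Policy A (H + 21):
  H = 67 + 21 = 88
  X = 269 − 6·88 = -259
Change in X: -259 − (-133) = -126

-126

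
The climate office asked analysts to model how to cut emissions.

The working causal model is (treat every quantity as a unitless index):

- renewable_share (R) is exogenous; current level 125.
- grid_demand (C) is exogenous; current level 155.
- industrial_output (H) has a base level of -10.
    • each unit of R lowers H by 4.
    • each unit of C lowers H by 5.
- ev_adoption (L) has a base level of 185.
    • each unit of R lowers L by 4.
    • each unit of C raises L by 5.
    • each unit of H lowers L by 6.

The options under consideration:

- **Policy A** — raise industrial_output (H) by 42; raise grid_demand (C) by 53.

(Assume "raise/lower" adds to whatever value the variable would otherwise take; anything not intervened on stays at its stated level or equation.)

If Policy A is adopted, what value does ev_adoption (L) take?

Policy A (H + 42, C + 53):
  R = 125
  C = 155 + 53 = 208
  H = -10 − 4·125 − 5·208 (+42 from intervention) = -1508
  L = 185 − 4·125 + 5·208 − 6·(-1508) = 9773

9773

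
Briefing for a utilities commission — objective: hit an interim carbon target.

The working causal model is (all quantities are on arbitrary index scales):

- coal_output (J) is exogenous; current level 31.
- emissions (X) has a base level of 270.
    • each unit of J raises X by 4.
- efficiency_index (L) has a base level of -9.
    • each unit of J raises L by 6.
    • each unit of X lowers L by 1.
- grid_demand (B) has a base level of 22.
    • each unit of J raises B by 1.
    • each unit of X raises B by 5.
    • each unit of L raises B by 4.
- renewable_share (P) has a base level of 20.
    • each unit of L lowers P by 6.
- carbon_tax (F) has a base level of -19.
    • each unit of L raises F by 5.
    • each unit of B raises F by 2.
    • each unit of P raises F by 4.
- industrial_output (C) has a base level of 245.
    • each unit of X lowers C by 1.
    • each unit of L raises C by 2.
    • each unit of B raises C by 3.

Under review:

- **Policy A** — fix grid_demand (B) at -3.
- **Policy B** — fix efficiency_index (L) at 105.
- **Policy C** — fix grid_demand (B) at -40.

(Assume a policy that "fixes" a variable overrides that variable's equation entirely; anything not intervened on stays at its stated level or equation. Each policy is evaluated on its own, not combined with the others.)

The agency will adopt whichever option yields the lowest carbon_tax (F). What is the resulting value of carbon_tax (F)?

2952

Policy A (B := -3):
  J = 31
  X = 270 + 4·31 = 394
  L = -9 + 6·31 − 394 = -217
  B = -3
  P = 20 − 6·(-217) = 1322
  F = -19 + 5·(-217) + 2·(-3) + 4·1322 = 4178
Policy B (L := 105):
  J = 31
  X = 270 + 4·31 = 394
  L = 105
  B = 22 + 31 + 5·394 + 4·105 = 2443
  P = 20 − 6·105 = -610
  F = -19 + 5·105 + 2·2443 + 4·(-610) = 2952
Policy C (B := -40):
  J = 31
  X = 270 + 4·31 = 394
  L = -9 + 6·31 − 394 = -217
  B = -40
  P = 20 − 6·(-217) = 1322
  F = -19 + 5·(-217) + 2·(-40) + 4·1322 = 4104
Comparing — Policy A: F=4178, Policy B: F=2952, Policy C: F=4104. Lowest is 2952 (Policy B).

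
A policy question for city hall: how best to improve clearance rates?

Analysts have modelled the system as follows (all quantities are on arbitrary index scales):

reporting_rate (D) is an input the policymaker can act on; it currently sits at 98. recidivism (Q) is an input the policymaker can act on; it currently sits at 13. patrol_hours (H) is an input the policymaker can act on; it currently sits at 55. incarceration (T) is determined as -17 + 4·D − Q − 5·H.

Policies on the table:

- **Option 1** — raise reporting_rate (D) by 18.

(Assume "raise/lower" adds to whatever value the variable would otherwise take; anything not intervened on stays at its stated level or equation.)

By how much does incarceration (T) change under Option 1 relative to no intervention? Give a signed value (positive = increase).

72

Baseline:
  D = 98
  Q = 13
  H = 55
  T = -17 + 4·98 − 13 − 5·55 = 87
Option 1 (D + 18):
  D = 98 + 18 = 116
  Q = 13
  H = 55
  T = -17 + 4·116 − 13 − 5·55 = 159
Change in T: 159 − 87 = 72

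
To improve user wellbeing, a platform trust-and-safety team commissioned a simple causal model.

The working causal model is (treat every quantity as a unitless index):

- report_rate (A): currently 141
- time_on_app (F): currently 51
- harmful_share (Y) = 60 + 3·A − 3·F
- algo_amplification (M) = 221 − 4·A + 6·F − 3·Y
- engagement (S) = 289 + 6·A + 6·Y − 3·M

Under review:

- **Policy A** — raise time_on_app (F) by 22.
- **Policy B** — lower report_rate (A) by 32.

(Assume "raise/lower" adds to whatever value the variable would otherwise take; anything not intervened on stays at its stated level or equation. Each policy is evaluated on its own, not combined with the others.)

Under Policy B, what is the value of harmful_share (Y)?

234

Policy B (A − 32):
  A = 141 − 32 = 109
  F = 51
  Y = 60 + 3·109 − 3·51 = 234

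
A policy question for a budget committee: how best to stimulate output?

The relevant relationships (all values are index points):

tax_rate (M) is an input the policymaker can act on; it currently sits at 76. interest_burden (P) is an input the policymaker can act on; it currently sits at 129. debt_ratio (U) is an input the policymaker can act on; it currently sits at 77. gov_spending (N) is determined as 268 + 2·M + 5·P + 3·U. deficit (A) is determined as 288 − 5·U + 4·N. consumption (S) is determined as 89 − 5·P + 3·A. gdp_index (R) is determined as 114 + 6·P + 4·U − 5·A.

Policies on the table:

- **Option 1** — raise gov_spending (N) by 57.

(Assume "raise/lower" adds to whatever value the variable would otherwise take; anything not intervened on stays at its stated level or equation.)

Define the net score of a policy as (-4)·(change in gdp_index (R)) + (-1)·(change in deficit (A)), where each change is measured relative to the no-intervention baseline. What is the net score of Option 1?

4332

Baseline:
  M = 76
  P = 129
  U = 77
  N = 268 + 2·76 + 5·129 + 3·77 = 1296
  A = 288 − 5·77 + 4·1296 = 5087
  R = 114 + 6·129 + 4·77 − 5·5087 = -24239
Option 1 (N + 57):
  M = 76
  P = 129
  U = 77
  N = 268 + 2·76 + 5·129 + 3·77 (+57 from intervention) = 1353
  A = 288 − 5·77 + 4·1353 = 5315
  R = 114 + 6·129 + 4·77 − 5·5315 = -25379
ΔR = -25379 − (-24239) = -1140; ΔA = 5315 − 5087 = 228
Score = (-4)·(-1140) + (-1)·228 = 4332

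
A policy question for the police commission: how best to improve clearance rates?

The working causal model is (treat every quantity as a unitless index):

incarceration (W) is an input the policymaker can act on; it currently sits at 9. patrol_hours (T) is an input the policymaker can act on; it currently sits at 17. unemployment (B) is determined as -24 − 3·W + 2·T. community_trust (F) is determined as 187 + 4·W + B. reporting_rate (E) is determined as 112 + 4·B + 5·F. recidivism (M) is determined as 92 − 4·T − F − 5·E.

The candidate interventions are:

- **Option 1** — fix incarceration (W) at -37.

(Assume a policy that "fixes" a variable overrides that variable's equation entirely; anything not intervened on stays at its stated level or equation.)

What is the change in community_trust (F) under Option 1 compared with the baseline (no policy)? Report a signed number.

-46

Baseline:
  W = 9
  T = 17
  B = -24 − 3·9 + 2·17 = -17
  F = 187 + 4·9 + (-17) = 206
Option 1 (W := -37):
  W = -37
  T = 17
  B = -24 − 3·(-37) + 2·17 = 121
  F = 187 + 4·(-37) + 121 = 160
Change in F: 160 − 206 = -46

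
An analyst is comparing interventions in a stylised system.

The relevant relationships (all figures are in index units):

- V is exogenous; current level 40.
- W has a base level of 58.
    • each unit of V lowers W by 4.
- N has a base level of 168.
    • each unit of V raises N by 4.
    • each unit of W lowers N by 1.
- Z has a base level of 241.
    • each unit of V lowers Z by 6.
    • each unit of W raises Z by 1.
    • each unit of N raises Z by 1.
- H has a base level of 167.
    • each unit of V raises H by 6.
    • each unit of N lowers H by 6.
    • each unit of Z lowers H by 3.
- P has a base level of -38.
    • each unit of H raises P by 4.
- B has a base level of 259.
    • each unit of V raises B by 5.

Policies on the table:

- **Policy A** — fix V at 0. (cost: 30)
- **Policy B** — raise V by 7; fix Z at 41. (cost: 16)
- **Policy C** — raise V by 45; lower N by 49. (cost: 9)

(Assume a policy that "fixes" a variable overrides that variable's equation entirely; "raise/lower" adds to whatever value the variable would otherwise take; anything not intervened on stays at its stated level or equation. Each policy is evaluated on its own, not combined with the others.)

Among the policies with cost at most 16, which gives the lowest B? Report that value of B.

Policy B (V + 7, Z := 41):
  V = 40 + 7 = 47
  B = 259 + 5·47 = 494
Policy C (V + 45, N − 49):
  V = 40 + 45 = 85
  B = 259 + 5·85 = 684
Comparing — Policy B: B=494, Policy C: B=684. Lowest is 494 (Policy B).

494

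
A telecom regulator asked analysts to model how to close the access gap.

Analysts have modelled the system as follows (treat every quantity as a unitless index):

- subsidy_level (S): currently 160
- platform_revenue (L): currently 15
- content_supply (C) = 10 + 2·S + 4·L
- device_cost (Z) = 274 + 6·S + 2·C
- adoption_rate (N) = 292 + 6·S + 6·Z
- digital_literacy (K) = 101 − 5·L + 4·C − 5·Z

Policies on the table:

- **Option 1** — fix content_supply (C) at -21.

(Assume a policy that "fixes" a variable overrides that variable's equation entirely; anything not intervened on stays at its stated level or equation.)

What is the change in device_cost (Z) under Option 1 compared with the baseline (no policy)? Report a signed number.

-822

Baseline:
  S = 160
  L = 15
  C = 10 + 2·160 + 4·15 = 390
  Z = 274 + 6·160 + 2·390 = 2014
Option 1 (C := -21):
  S = 160
  L = 15
  C = -21
  Z = 274 + 6·160 + 2·(-21) = 1192
Change in Z: 1192 − 2014 = -822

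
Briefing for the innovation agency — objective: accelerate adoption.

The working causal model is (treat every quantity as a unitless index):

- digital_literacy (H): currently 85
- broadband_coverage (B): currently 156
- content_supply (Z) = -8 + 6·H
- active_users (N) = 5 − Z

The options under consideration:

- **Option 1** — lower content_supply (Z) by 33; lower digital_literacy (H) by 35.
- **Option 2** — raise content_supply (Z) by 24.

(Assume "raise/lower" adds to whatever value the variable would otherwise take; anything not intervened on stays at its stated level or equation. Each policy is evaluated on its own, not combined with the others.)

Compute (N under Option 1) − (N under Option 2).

Option 1 (Z − 33, H − 35):
  H = 85 − 35 = 50
  Z = -8 + 6·50 (−33 from intervention) = 259
  N = 5 − 259 = -254
Option 2 (Z + 24):
  H = 85
  Z = -8 + 6·85 (+24 from intervention) = 526
  N = 5 − 526 = -521
N: -254 − (-521) = 267

267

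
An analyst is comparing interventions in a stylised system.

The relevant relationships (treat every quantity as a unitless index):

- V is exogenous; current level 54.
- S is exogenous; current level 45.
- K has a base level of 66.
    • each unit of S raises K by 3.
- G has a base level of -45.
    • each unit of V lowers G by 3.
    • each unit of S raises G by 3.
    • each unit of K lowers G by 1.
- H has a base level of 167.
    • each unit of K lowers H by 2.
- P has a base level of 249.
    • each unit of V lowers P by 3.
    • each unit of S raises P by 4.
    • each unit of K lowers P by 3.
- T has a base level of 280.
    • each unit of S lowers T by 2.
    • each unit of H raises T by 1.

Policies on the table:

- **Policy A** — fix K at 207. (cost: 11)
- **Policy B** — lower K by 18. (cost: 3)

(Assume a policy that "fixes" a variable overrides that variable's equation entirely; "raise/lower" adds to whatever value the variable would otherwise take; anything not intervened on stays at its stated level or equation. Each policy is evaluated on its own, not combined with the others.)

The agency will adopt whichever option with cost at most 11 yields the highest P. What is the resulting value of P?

Policy A (K := 207):
  V = 54
  S = 45
  K = 207
  P = 249 − 3·54 + 4·45 − 3·207 = -354
Policy B (K − 18):
  V = 54
  S = 45
  K = 66 + 3·45 (−18 from intervention) = 183
  P = 249 − 3·54 + 4·45 − 3·183 = -282
Comparing — Policy A: P=-354, Policy B: P=-282. Highest is -282 (Policy B).

-282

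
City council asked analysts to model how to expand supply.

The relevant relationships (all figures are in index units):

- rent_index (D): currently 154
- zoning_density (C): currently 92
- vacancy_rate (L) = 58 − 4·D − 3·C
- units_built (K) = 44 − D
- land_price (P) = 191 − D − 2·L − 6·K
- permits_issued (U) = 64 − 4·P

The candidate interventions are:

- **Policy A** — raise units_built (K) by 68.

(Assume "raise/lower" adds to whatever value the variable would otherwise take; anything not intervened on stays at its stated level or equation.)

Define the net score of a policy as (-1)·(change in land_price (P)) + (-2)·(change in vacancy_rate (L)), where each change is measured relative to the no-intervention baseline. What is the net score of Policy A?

408

Baseline:
  D = 154
  C = 92
  L = 58 − 4·154 − 3·92 = -834
  K = 44 − 154 = -110
  P = 191 − 154 − 2·(-834) − 6·(-110) = 2365
Policy A (K + 68):
  D = 154
  C = 92
  L = 58 − 4·154 − 3·92 = -834
  K = 44 − 154 (+68 from intervention) = -42
  P = 191 − 154 − 2·(-834) − 6·(-42) = 1957
ΔP = 1957 − 2365 = -408; ΔL = -834 − (-834) = 0
Score = (-1)·(-408) + (-2)·0 = 408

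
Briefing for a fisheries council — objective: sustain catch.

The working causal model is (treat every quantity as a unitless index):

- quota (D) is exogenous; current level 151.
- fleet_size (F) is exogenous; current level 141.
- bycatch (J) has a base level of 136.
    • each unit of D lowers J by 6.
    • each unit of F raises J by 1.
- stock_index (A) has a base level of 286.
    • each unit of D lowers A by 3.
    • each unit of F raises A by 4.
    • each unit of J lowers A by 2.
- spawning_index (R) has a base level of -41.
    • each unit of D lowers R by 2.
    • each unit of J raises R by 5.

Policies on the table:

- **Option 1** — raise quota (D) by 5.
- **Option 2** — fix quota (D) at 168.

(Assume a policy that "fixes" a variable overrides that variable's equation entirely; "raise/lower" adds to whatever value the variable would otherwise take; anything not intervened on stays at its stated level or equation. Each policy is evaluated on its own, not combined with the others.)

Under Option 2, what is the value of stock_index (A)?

1808

Option 2 (D := 168):
  D = 168
  F = 141
  J = 136 − 6·168 + 141 = -731
  A = 286 − 3·168 + 4·141 − 2·(-731) = 1808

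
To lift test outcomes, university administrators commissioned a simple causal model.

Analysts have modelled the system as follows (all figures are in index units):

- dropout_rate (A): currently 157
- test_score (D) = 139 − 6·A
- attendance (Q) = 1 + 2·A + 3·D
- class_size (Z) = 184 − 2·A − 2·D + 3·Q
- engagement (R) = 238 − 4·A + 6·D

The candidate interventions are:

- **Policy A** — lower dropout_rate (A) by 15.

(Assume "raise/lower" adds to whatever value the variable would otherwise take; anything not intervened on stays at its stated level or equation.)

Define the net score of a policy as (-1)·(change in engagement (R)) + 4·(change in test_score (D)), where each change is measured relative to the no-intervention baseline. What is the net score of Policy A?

-240

Baseline:
  A = 157
  D = 139 − 6·157 = -803
  R = 238 − 4·157 + 6·(-803) = -5208
Policy A (A − 15):
  A = 157 − 15 = 142
  D = 139 − 6·142 = -713
  R = 238 − 4·142 + 6·(-713) = -4608
ΔR = -4608 − (-5208) = 600; ΔD = -713 − (-803) = 90
Score = (-1)·600 + 4·90 = -240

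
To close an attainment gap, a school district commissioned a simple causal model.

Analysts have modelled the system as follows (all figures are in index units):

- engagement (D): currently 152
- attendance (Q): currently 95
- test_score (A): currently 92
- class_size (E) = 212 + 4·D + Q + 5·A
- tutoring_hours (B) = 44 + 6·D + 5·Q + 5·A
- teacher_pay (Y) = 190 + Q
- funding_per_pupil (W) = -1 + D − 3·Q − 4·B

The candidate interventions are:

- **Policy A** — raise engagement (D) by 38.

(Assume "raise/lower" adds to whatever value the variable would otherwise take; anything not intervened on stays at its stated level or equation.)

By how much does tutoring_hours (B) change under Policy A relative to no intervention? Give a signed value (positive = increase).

228

Baseline:
  D = 152
  Q = 95
  A = 92
  B = 44 + 6·152 + 5·95 + 5·92 = 1891
Policy A (D + 38):
  D = 152 + 38 = 190
  Q = 95
  A = 92
  B = 44 + 6·190 + 5·95 + 5·92 = 2119
Change in B: 2119 − 1891 = 228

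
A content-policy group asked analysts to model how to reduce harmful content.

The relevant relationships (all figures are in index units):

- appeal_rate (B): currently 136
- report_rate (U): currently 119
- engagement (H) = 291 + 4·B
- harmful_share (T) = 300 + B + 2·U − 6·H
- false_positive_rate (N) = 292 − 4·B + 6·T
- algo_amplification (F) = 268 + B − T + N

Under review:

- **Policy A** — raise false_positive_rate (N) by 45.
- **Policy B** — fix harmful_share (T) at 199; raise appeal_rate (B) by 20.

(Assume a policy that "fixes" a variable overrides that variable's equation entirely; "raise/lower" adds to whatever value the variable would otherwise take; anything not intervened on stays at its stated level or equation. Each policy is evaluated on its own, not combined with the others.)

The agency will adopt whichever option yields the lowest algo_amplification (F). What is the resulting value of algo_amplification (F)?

Policy A (N + 45):
  B = 136
  U = 119
  H = 291 + 4·136 = 835
  T = 300 + 136 + 2·119 − 6·835 = -4336
  N = 292 − 4·136 + 6·(-4336) (+45 from intervention) = -26223
  F = 268 + 136 − (-4336) + (-26223) = -21483
Policy B (T := 199, B + 20):
  B = 136 + 20 = 156
  U = 119
  H = 291 + 4·156 = 915
  T = 199
  N = 292 − 4·156 + 6·199 = 862
  F = 268 + 156 − 199 + 862 = 1087
Comparing — Policy A: F=-21483, Policy B: F=1087. Lowest is -21483 (Policy A).

-21483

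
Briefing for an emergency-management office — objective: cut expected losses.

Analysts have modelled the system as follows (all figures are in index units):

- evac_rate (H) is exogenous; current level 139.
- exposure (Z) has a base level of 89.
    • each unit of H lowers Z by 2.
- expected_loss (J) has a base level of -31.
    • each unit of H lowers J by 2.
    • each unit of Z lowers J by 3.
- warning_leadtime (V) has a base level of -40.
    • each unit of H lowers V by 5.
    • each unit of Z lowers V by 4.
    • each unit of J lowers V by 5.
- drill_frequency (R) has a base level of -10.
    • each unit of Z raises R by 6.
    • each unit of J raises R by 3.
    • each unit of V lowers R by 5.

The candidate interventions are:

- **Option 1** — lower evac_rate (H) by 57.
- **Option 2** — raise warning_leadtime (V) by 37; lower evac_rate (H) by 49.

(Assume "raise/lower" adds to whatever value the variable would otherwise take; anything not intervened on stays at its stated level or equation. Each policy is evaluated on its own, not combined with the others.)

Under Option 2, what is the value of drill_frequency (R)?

Option 2 (V + 37, H − 49):
  H = 139 − 49 = 90
  Z = 89 − 2·90 = -91
  J = -31 − 2·90 − 3·(-91) = 62
  V = -40 − 5·90 − 4·(-91) − 5·62 (+37 from intervention) = -399
  R = -10 + 6·(-91) + 3·62 − 5·(-399) = 1625

1625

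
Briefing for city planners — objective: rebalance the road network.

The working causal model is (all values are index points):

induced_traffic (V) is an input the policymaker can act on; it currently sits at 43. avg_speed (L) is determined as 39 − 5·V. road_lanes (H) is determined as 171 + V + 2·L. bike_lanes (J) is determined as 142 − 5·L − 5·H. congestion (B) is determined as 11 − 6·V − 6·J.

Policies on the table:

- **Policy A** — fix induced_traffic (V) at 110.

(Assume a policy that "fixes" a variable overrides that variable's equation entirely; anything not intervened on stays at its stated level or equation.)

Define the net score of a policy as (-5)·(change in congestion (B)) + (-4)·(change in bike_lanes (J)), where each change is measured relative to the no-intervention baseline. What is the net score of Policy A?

123950

Baseline:
  V = 43
  L = 39 − 5·43 = -176
  H = 171 + 43 + 2·(-176) = -138
  J = 142 − 5·(-176) − 5·(-138) = 1712
  B = 11 − 6·43 − 6·1712 = -10519
Policy A (V := 110):
  V = 110
  L = 39 − 5·110 = -511
  H = 171 + 110 + 2·(-511) = -741
  J = 142 − 5·(-511) − 5·(-741) = 6402
  B = 11 − 6·110 − 6·6402 = -39061
ΔB = -39061 − (-10519) = -28542; ΔJ = 6402 − 1712 = 4690
Score = (-5)·(-28542) + (-4)·4690 = 123950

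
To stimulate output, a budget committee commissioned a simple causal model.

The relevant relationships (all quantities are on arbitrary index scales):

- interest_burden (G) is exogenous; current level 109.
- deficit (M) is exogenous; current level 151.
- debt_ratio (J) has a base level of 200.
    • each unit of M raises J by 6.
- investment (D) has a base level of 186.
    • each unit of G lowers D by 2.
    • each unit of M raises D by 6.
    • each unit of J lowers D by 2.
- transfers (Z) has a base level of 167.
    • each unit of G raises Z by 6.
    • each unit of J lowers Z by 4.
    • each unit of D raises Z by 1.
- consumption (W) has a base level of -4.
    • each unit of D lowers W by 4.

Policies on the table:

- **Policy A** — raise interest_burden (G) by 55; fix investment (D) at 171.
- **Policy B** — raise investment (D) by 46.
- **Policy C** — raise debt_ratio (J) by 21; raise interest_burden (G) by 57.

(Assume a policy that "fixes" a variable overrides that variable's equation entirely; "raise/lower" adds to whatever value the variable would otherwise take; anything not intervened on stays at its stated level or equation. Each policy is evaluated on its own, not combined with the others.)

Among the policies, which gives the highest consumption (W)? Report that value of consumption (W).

5972

Policy A (G + 55, D := 171):
  G = 109 + 55 = 164
  M = 151
  J = 200 + 6·151 = 1106
  D = 171
  W = -4 − 4·171 = -688
Policy B (D + 46):
  G = 109
  M = 151
  J = 200 + 6·151 = 1106
  D = 186 − 2·109 + 6·151 − 2·1106 (+46 from intervention) = -1292
  W = -4 − 4·(-1292) = 5164
Policy C (J + 21, G + 57):
  G = 109 + 57 = 166
  M = 151
  J = 200 + 6·151 (+21 from intervention) = 1127
  D = 186 − 2·166 + 6·151 − 2·1127 = -1494
  W = -4 − 4·(-1494) = 5972
Comparing — Policy A: W=-688, Policy B: W=5164, Policy C: W=5972. Highest is 5972 (Policy C).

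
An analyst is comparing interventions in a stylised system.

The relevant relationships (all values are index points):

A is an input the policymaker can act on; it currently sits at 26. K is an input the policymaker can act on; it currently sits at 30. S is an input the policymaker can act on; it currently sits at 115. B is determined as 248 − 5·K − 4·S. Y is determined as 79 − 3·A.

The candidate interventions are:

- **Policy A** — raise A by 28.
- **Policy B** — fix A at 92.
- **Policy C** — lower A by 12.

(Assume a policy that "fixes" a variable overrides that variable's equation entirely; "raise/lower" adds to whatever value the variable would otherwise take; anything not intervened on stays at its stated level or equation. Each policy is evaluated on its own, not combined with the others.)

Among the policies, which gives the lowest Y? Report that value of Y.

-197

Policy A (A + 28):
  A = 26 + 28 = 54
  Y = 79 − 3·54 = -83
Policy B (A := 92):
  A = 92
  Y = 79 − 3·92 = -197
Policy C (A − 12):
  A = 26 − 12 = 14
  Y = 79 − 3·14 = 37
Comparing — Policy A: Y=-83, Policy B: Y=-197, Policy C: Y=37. Lowest is -197 (Policy B).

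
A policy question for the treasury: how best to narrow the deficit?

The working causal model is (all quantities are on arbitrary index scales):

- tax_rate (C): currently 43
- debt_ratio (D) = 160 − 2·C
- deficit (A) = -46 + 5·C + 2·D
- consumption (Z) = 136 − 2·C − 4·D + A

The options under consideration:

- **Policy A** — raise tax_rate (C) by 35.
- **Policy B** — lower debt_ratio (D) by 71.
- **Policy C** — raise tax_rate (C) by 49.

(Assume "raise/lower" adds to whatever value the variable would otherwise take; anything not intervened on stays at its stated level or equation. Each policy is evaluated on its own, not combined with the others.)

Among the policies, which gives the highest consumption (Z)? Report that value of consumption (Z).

414

Policy A (C + 35):
  C = 43 + 35 = 78
  D = 160 − 2·78 = 4
  A = -46 + 5·78 + 2·4 = 352
  Z = 136 − 2·78 − 4·4 + 352 = 316
Policy B (D − 71):
  C = 43
  D = 160 − 2·43 (−71 from intervention) = 3
  A = -46 + 5·43 + 2·3 = 175
  Z = 136 − 2·43 − 4·3 + 175 = 213
Policy C (C + 49):
  C = 43 + 49 = 92
  D = 160 − 2·92 = -24
  A = -46 + 5·92 + 2·(-24) = 366
  Z = 136 − 2·92 − 4·(-24) + 366 = 414
Comparing — Policy A: Z=316, Policy B: Z=213, Policy C: Z=414. Highest is 414 (Policy C).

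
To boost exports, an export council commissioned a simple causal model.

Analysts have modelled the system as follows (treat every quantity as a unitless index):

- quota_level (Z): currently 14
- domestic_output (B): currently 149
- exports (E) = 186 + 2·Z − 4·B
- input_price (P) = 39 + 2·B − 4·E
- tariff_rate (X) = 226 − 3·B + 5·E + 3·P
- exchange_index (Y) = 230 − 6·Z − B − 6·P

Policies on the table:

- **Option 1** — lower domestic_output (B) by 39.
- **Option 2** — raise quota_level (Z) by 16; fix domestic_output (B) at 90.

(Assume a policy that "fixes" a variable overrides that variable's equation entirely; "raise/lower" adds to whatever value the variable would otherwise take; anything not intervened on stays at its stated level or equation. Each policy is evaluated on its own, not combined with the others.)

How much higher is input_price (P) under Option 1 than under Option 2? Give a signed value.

Option 1 (B − 39):
  Z = 14
  B = 149 − 39 = 110
  E = 186 + 2·14 − 4·110 = -226
  P = 39 + 2·110 − 4·(-226) = 1163
Option 2 (Z + 16, B := 90):
  Z = 14 + 16 = 30
  B = 90
  E = 186 + 2·30 − 4·90 = -114
  P = 39 + 2·90 − 4·(-114) = 675
P: 1163 − 675 = 488

488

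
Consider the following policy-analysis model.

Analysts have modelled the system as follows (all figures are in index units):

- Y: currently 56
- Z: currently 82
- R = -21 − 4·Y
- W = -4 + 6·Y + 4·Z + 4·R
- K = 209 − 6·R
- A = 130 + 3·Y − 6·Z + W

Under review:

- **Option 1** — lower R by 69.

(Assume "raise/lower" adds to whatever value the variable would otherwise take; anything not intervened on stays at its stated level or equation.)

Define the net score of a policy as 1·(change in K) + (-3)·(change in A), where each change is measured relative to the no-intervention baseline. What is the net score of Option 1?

1242

Baseline:
  Y = 56
  Z = 82
  R = -21 − 4·56 = -245
  W = -4 + 6·56 + 4·82 + 4·(-245) = -320
  K = 209 − 6·(-245) = 1679
  A = 130 + 3·56 − 6·82 + (-320) = -514
Option 1 (R − 69):
  Y = 56
  Z = 82
  R = -21 − 4·56 (−69 from intervention) = -314
  W = -4 + 6·56 + 4·82 + 4·(-314) = -596
  K = 209 − 6·(-314) = 2093
  A = 130 + 3·56 − 6·82 + (-596) = -790
ΔK = 2093 − 1679 = 414; ΔA = -790 − (-514) = -276
Score = 1·414 + (-3)·(-276) = 1242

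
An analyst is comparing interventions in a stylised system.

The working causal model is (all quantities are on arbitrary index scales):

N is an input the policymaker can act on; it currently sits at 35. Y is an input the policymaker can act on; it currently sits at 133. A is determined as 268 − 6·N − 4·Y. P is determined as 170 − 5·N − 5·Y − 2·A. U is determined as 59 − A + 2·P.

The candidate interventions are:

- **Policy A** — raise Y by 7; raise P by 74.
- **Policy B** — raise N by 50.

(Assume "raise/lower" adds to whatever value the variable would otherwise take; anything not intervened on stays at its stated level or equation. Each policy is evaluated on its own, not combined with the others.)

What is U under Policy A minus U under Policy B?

-782

Policy A (Y + 7, P + 74):
  N = 35
  Y = 133 + 7 = 140
  A = 268 − 6·35 − 4·140 = -502
  P = 170 − 5·35 − 5·140 − 2·(-502) (+74 from intervention) = 373
  U = 59 − (-502) + 2·373 = 1307
Policy B (N + 50):
  N = 35 + 50 = 85
  Y = 133
  A = 268 − 6·85 − 4·133 = -774
  P = 170 − 5·85 − 5·133 − 2·(-774) = 628
  U = 59 − (-774) + 2·628 = 2089
U: 1307 − 2089 = -782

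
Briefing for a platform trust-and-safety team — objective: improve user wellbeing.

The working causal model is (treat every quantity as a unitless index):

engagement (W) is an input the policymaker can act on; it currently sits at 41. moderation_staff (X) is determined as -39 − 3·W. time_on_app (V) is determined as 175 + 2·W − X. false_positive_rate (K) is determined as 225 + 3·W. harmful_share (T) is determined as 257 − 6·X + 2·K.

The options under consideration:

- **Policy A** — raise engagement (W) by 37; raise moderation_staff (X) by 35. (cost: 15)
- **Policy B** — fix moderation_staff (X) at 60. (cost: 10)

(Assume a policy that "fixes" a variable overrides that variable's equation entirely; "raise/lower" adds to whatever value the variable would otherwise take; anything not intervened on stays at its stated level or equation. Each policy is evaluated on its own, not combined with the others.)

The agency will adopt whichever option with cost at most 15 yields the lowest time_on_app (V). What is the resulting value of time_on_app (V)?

Policy A (W + 37, X + 35):
  W = 41 + 37 = 78
  X = -39 − 3·78 (+35 from intervention) = -238
  V = 175 + 2·78 − (-238) = 569
Policy B (X := 60):
  W = 41
  X = 60
  V = 175 + 2·41 − 60 = 197
Comparing — Policy A: V=569, Policy B: V=197. Lowest is 197 (Policy B).

197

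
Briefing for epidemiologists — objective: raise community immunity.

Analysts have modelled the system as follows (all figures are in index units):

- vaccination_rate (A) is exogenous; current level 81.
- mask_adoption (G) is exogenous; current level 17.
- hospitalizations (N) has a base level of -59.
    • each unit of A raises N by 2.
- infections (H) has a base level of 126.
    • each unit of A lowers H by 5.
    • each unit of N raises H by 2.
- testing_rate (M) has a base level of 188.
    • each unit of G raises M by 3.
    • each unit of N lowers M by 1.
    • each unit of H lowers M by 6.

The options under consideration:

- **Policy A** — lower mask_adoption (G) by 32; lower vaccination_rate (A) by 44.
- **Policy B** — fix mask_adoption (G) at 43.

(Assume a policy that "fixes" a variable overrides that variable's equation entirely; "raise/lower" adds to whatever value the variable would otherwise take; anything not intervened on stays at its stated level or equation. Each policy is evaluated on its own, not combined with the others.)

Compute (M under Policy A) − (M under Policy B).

-350

Policy A (G − 32, A − 44):
  A = 81 − 44 = 37
  G = 17 − 32 = -15
  N = -59 + 2·37 = 15
  H = 126 − 5·37 + 2·15 = -29
  M = 188 + 3·(-15) − 15 − 6·(-29) = 302
Policy B (G := 43):
  A = 81
  G = 43
  N = -59 + 2·81 = 103
  H = 126 − 5·81 + 2·103 = -73
  M = 188 + 3·43 − 103 − 6·(-73) = 652
M: 302 − 652 = -350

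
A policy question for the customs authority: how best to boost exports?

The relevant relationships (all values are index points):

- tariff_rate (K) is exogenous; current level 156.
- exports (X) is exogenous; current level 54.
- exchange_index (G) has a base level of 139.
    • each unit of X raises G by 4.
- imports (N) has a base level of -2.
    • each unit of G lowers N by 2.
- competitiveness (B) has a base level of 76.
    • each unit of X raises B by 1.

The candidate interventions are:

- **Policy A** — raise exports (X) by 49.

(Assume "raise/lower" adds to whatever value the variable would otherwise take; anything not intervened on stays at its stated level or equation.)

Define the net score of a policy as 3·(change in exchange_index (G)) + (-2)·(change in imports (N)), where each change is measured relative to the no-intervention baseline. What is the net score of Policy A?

Baseline:
  X = 54
  G = 139 + 4·54 = 355
  N = -2 − 2·355 = -712
Policy A (X + 49):
  X = 54 + 49 = 103
  G = 139 + 4·103 = 551
  N = -2 − 2·551 = -1104
ΔG = 551 − 355 = 196; ΔN = -1104 − (-712) = -392
Score = 3·196 + (-2)·(-392) = 1372

1372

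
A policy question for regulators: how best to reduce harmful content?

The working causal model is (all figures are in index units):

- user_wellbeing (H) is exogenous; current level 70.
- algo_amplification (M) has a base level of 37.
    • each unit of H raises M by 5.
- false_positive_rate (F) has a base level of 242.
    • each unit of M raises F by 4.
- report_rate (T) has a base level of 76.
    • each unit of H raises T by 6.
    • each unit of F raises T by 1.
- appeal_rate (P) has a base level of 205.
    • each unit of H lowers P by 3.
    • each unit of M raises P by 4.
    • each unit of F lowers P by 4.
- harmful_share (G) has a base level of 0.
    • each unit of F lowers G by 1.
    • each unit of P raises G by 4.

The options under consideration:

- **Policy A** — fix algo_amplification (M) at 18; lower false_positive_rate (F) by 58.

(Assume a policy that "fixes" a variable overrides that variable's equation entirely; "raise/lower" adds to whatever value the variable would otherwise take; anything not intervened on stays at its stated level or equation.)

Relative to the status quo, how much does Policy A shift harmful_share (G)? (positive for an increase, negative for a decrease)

Baseline:
  H = 70
  M = 37 + 5·70 = 387
  F = 242 + 4·387 = 1790
  P = 205 − 3·70 + 4·387 − 4·1790 = -5617
  G = 0 − 1790 + 4·(-5617) = -24258
Policy A (M := 18, F − 58):
  H = 70
  M = 18
  F = 242 + 4·18 (−58 from intervention) = 256
  P = 205 − 3·70 + 4·18 − 4·256 = -957
  G = 0 − 256 + 4·(-957) = -4084
Change in G: -4084 − (-24258) = 20174

20174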